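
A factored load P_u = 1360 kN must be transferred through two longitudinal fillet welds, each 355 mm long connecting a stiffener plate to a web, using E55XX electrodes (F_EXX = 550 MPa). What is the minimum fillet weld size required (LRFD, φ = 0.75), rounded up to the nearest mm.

w = 11 mm

Total weld length L = 710 mm.
Required throat t_e = P_u / (φ × 0.6 F_EXX × L) = 1360 / (0.75 × 0.6 × 550 × 710 × 10⁻³) = 7.739 mm.
Required leg w = t_e / 0.707 = 10.95 mm → use 11 mm.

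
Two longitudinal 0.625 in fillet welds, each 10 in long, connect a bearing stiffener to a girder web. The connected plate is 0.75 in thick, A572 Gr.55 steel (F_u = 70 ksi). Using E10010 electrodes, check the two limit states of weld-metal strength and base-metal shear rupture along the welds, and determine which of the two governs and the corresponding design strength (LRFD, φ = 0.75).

φR_n ≈ 398 kip (weld metal governs)

E100XX → F_EXX = 100 ksi.
t_e = 0.707 × 0.625 = 0.4419 in; L = 20 in.
Weld metal: φR_n = 0.75 × 0.6 × 100 × 0.4419 × 20 = 397.7 kip.
Base metal (shear rupture): φR_n = 0.75 × 0.6 × 70 × 0.75 × 20 = 472.5 kip.
Governing: weld metal.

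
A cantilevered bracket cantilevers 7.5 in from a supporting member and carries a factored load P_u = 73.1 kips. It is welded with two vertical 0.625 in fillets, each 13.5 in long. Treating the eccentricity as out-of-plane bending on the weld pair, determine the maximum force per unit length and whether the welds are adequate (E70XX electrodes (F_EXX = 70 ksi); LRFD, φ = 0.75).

L_w = 2 × 13.5 = 27 in; section modulus (unit throat) S = 2 × L²/6 = 60.75 in².
Direct shear f_v = P/L_w = 73.1/27 = 2.707 kip/in.
Moment M = P × e = 73.1 × 7.5 = 548.25 kip·in; bending f_b = M/S = 9.025 kip/in.
f_max = √(f_v² + f_b²) = √(2.707² + 9.025²) = 9.422 kip/in.
φr_n = 0.75 × 0.6 × 70 × (0.707 × 0.625) = 13.92 kip/in → adequate.

f_max ≈ 9.42 kip/in; adequate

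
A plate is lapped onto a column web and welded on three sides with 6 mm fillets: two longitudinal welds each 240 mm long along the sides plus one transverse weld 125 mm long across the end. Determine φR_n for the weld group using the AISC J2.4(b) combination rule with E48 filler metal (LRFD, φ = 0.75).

E48XX → F_EXX = 480 MPa.
t_e = 0.707 × 6 = 4.242 mm.
R_nwl = 0.6 × 480 × 4.242 × 480 × 10⁻³ = 586.4 kN (longitudinal, 2 welds).
R_nwt = 0.6 × 480 × 4.242 × 125 × 10⁻³ = 152.7 kN (transverse, base value).
(i) R_nwl + R_nwt = 739.1 kN; (ii) 0.85 R_nwl + 1.5 R_nwt = 727.5 kN.
R_n = max = 739.1 kN [governs: (i)]; φR_n = 554.3 kN.

φR_n ≈ 554 kN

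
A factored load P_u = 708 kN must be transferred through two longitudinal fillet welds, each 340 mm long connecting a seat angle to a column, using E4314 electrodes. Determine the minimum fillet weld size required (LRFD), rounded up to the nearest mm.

w = 8 mm

E43XX → F_EXX = 430 MPa.
Total weld length L = 680 mm.
Required throat t_e = P_u / (φ × 0.6 F_EXX × L) = 708 / (0.75 × 0.6 × 430 × 680 × 10⁻³) = 5.381 mm.
Required leg w = t_e / 0.707 = 7.611 mm → use 8 mm.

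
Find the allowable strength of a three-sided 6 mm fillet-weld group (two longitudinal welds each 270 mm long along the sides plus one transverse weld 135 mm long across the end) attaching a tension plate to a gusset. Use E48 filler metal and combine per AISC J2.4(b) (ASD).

R_n/Ω ≈ 412 kN

E48XX → F_EXX = 480 MPa.
t_e = 0.707 × 6 = 4.242 mm.
R_nwl = 0.6 × 480 × 4.242 × 540 × 10⁻³ = 659.7 kN (longitudinal, 2 welds).
R_nwt = 0.6 × 480 × 4.242 × 135 × 10⁻³ = 164.9 kN (transverse, base value).
(i) R_nwl + R_nwt = 824.6 kN; (ii) 0.85 R_nwl + 1.5 R_nwt = 808.2 kN.
R_n = max = 824.6 kN [governs: (i)]; R_n/Ω = 412.3 kN.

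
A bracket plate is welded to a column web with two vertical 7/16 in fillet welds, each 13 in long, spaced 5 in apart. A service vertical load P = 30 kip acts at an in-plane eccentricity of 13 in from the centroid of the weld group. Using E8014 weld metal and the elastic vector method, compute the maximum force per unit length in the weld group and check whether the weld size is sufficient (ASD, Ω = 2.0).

f_max ≈ 5.66 kip/in; adequate

E80XX → F_EXX = 80 ksi.
Total weld length L_w = 26 in. Treat welds as unit-width lines.
Polar moment about centroid: J = 2[d³/12 + d(b/2)²] = 2[13³/12 + 13×2.5²] = 528.7 in³.
Direct shear f_v = P/L_w = 30 / 26 = 1.154 kip/in (vertical).
Torsion M = P·e = 30 × 13 = 390 kip·in.
Critical point at (x, y) = (2.5, 6.5) from centroid. f_tx = M·y/J = 4.795 kip/in; f_ty = M·x/J = 1.844 kip/in.
Resultant f_max = √[f_tx² + (f_v + f_ty)²] = √[4.795² + (1.154 + 1.844)²] = 5.655 kip/in.
Capacity per unit length: r_n/Ω = (1/2.0) × 0.6 × 80 × (0.707 × 0.4375) = 7.423 kip/in.
5.655 ≤ 7.423 → adequate.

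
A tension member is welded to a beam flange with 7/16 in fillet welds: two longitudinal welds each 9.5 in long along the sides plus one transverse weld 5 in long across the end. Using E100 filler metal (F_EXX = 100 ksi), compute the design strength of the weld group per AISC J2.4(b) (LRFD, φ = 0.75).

φR_n ≈ 334 kips

t_e = 0.707 × 0.4375 = 0.3093 in.
R_nwl = 0.6 × 100 × 0.3093 × 19 = 352.6 kips (longitudinal, 2 welds).
R_nwt = 0.6 × 100 × 0.3093 × 5 = 92.79 kips (transverse, base value).
(i) R_nwl + R_nwt = 445.4 kips; (ii) 0.85 R_nwl + 1.5 R_nwt = 438.9 kips.
R_n = max = 445.4 kips [governs: (i)]; φR_n = 334.1 kips.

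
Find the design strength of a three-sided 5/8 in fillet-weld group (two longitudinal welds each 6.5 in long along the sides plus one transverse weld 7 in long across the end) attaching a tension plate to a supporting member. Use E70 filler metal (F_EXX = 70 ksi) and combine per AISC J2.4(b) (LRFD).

φR_n ≈ 300 kips

t_e = 0.707 × 0.625 = 0.4419 in.
R_nwl = 0.6 × 70 × 0.4419 × 13 = 241.3 kips (longitudinal, 2 welds).
R_nwt = 0.6 × 70 × 0.4419 × 7 = 129.9 kips (transverse, base value).
(i) R_nwl + R_nwt = 371.2 kips; (ii) 0.85 R_nwl + 1.5 R_nwt = 399.9 kips.
R_n = max = 399.9 kips [governs: (ii)]; φR_n = 300 kips.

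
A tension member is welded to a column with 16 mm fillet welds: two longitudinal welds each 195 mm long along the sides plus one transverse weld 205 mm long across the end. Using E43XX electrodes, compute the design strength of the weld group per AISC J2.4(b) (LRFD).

E43XX → F_EXX = 430 MPa.
t_e = 0.707 × 16 = 11.31 mm.
R_nwl = 0.6 × 430 × 11.31 × 390 × 10⁻³ = 1138 kN (longitudinal, 2 welds).
R_nwt = 0.6 × 430 × 11.31 × 205 × 10⁻³ = 598.3 kN (transverse, base value).
(i) R_nwl + R_nwt = 1737 kN; (ii) 0.85 R_nwl + 1.5 R_nwt = 1865 kN.
R_n = max = 1865 kN [governs: (ii)]; φR_n = 1399 kN.

φR_n ≈ 1400 kN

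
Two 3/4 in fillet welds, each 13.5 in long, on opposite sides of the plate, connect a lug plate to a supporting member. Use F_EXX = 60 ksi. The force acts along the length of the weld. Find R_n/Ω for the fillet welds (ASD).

R_n/Ω ≈ 258 kip

Effective throat t_e = 0.707 × 0.75 = 0.5302 in.
Total length L = 27 in; A_we = 0.5302 × 27 = 14.32 in².
F_nw = 0.6 F_EXX = 0.6 × 60 = 36 ksi.
R_n = 36 × 14.32 = 515.4 kip; R_n/Ω = 515.4/2.0 = 257.7 kip.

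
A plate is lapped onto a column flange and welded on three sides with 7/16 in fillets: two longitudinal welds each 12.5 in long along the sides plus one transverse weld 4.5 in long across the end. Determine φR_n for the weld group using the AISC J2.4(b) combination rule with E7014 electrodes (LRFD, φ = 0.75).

φR_n ≈ 287 kip

E70XX → F_EXX = 70 ksi.
t_e = 0.707 × 0.4375 = 0.3093 in.
R_nwl = 0.6 × 70 × 0.3093 × 25 = 324.8 kip (longitudinal, 2 welds).
R_nwt = 0.6 × 70 × 0.3093 × 4.5 = 58.46 kip (transverse, base value).
(i) R_nwl + R_nwt = 383.2 kip; (ii) 0.85 R_nwl + 1.5 R_nwt = 363.8 kip.
R_n = max = 383.2 kip [governs: (i)]; φR_n = 287.4 kip.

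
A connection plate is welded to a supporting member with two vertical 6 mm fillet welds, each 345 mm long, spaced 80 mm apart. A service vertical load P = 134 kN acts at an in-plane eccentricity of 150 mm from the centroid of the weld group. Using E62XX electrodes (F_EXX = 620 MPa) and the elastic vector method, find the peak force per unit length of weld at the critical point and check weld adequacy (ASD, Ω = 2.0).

Total weld length L_w = 690 mm. Treat welds as unit-width lines.
Polar moment about centroid: J = 2[d³/12 + d(b/2)²] = 2[345³/12 + 345×40²] = 7948000 mm³.
Direct shear f_v = P/L_w = 134×10³ / 690 = 194.2 N/mm (vertical).
Torsion M = P·e = 134×10³ × 150 = 20100000 N·mm.
Critical point at (x, y) = (40, 172.5) from centroid. f_tx = M·y/J = 436.2 N/mm; f_ty = M·x/J = 101.2 N/mm.
Resultant f_max = √[f_tx² + (f_v + f_ty)²] = √[436.2² + (194.2 + 101.2)²] = 526.8 N/mm.
Capacity per unit length: r_n/Ω = (1/2.0) × 0.6 × 620 × (0.707 × 6) = 789 N/mm.
526.8 ≤ 789 → adequate.

f_max ≈ 527 N/mm; adequate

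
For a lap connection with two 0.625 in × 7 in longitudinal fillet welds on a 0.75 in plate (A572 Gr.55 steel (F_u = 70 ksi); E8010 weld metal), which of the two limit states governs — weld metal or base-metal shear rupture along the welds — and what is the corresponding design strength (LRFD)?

E80XX → F_EXX = 80 ksi.
t_e = 0.707 × 0.625 = 0.4419 in; L = 14 in.
Weld metal: φR_n = 0.75 × 0.6 × 80 × 0.4419 × 14 = 222.7 kips.
Base metal (shear rupture): φR_n = 0.75 × 0.6 × 70 × 0.75 × 14 = 330.8 kips.
Governing: weld metal.

φR_n ≈ 223 kips (weld metal governs)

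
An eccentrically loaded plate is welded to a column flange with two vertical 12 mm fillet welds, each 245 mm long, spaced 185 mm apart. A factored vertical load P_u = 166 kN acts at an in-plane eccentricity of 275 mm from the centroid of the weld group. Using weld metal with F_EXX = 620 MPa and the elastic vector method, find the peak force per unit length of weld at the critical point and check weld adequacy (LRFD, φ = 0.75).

Total weld length L_w = 490 mm. Treat welds as unit-width lines.
Polar moment about centroid: J = 2[d³/12 + d(b/2)²] = 2[245³/12 + 245×92.5²] = 6644000 mm³.
Direct shear f_v = P/L_w = 166×10³ / 490 = 338.8 N/mm (vertical).
Torsion M = P·e = 166×10³ × 275 = 45650000 N·mm.
Critical point at (x, y) = (92.5, 122.5) from centroid. f_tx = M·y/J = 841.7 N/mm; f_ty = M·x/J = 635.6 N/mm.
Resultant f_max = √[f_tx² + (f_v + f_ty)²] = √[841.7² + (338.8 + 635.6)²] = 1288 N/mm.
Capacity per unit length: φr_n = 0.75 × 0.6 × 620 × (0.707 × 12) = 2367 N/mm.
1288 ≤ 2367 → adequate.

f_max ≈ 1290 N/mm; adequate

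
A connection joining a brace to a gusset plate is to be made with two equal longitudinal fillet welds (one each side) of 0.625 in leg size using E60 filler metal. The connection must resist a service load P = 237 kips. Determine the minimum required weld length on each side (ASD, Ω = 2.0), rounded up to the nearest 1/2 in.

L = 15 in on each side

E60XX → F_EXX = 60 ksi.
Throat t_e = 0.707 × 0.625 = 0.4419 in.
r_n/Ω = (0.6 × 60 × 0.4419) / 2.0 = 7.954 kip/in.
L_req = P / (r_n/Ω) = 237 / 7.954 = 29.8 in total.
Per side: 29.8 / 2 = 14.9 in.
Round up → use L = 15 in on each side.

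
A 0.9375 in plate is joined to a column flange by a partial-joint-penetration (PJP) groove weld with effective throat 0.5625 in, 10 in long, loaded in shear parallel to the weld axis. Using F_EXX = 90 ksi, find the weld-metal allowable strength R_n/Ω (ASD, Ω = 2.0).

R_n/Ω ≈ 152 kip

Effective throat (given) t_e = 0.5625 in.
A_we = 0.5625 × 10 = 5.625 in².
F_nw = 0.6 F_EXX = 54 ksi.
R_n/Ω = (54 × 5.625) / 2.0 = 151.9 kip.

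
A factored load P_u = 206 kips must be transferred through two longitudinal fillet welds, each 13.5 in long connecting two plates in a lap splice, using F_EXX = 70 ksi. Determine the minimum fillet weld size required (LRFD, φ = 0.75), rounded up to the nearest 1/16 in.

w = 3/8 in

Total weld length L = 27 in.
Required throat t_e = P_u / (φ × 0.6 F_EXX × L) = 206 / (0.75 × 0.6 × 70 × 27) = 0.2422 in.
Required leg w = t_e / 0.707 = 0.3426 in → use 3/8 in.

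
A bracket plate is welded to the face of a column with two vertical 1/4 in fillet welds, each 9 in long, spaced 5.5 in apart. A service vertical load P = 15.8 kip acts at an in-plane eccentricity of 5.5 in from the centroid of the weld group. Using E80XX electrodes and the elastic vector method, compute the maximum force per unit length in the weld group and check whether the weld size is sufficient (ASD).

f_max ≈ 2.36 kip/in; adequate

E80XX → F_EXX = 80 ksi.
Total weld length L_w = 18 in. Treat welds as unit-width lines.
Polar moment about centroid: J = 2[d³/12 + d(b/2)²] = 2[9³/12 + 9×2.75²] = 257.6 in³.
Direct shear f_v = P/L_w = 15.8 / 18 = 0.8778 kip/in (vertical).
Torsion M = P·e = 15.8 × 5.5 = 86.9 kip·in.
Critical point at (x, y) = (2.75, 4.5) from centroid. f_tx = M·y/J = 1.518 kip/in; f_ty = M·x/J = 0.9276 kip/in.
Resultant f_max = √[f_tx² + (f_v + f_ty)²] = √[1.518² + (0.8778 + 0.9276)²] = 2.359 kip/in.
Capacity per unit length: r_n/Ω = (1/2.0) × 0.6 × 80 × (0.707 × 0.25) = 4.242 kip/in.
2.359 ≤ 4.242 → adequate.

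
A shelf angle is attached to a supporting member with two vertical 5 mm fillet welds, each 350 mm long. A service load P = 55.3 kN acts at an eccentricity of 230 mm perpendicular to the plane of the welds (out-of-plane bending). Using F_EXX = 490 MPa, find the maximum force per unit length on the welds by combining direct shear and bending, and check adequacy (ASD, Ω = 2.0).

L_w = 2 × 350 = 700 mm; section modulus (unit throat) S = 2 × L²/6 = 40830 mm².
Direct shear f_v = P/L_w = 55.3×10³/700 = 79 N/mm.
Moment M = P × e = 55.3×10³ × 230 = 12719000 N·mm; bending f_b = M/S = 311.5 N/mm.
f_max = √(f_v² + f_b²) = √(79² + 311.5²) = 321.3 N/mm.
r_n/Ω = (1/2.0) × 0.6 × 490 × (0.707 × 5) = 519.6 N/mm → adequate.

f_max ≈ 321 N/mm; adequate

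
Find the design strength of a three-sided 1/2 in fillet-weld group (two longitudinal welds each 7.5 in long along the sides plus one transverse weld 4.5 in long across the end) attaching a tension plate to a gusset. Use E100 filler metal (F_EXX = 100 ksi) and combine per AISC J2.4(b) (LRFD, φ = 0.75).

φR_n ≈ 310 kip

t_e = 0.707 × 0.5 = 0.3535 in.
R_nwl = 0.6 × 100 × 0.3535 × 15 = 318.1 kip (longitudinal, 2 welds).
R_nwt = 0.6 × 100 × 0.3535 × 4.5 = 95.44 kip (transverse, base value).
(i) R_nwl + R_nwt = 413.6 kip; (ii) 0.85 R_nwl + 1.5 R_nwt = 413.6 kip.
R_n = max = 413.6 kip [governs: (i)]; φR_n = 310.2 kip.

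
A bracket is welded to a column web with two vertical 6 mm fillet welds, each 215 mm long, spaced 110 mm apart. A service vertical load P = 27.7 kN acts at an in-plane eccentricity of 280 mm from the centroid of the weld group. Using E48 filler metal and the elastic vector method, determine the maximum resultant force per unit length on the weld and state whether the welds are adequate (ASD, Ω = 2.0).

E48XX → F_EXX = 480 MPa.
Total weld length L_w = 430 mm. Treat welds as unit-width lines.
Polar moment about centroid: J = 2[d³/12 + d(b/2)²] = 2[215³/12 + 215×55²] = 2957000 mm³.
Direct shear f_v = P/L_w = 27.7×10³ / 430 = 64.42 N/mm (vertical).
Torsion M = P·e = 27.7×10³ × 280 = 7756000 N·mm.
Critical point at (x, y) = (55, 107.5) from centroid. f_tx = M·y/J = 282 N/mm; f_ty = M·x/J = 144.3 N/mm.
Resultant f_max = √[f_tx² + (f_v + f_ty)²] = √[282² + (64.42 + 144.3)²] = 350.8 N/mm.
Capacity per unit length: r_n/Ω = (1/2.0) × 0.6 × 480 × (0.707 × 6) = 610.8 N/mm.
350.8 ≤ 610.8 → adequate.

f_max ≈ 351 N/mm; adequate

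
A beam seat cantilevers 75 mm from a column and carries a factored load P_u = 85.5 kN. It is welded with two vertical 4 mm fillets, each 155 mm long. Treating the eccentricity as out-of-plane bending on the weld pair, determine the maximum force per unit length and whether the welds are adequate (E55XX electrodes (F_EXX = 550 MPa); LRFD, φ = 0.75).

f_max ≈ 847 N/mm; NOT adequate

L_w = 2 × 155 = 310 mm; section modulus (unit throat) S = 2 × L²/6 = 8008 mm².
Direct shear f_v = P/L_w = 85.5×10³/310 = 275.8 N/mm.
Moment M = P × e = 85.5×10³ × 75 = 6412500 N·mm; bending f_b = M/S = 800.7 N/mm.
f_max = √(f_v² + f_b²) = √(275.8² + 800.7²) = 846.9 N/mm.
φr_n = 0.75 × 0.6 × 550 × (0.707 × 4) = 699.9 N/mm → NOT adequate.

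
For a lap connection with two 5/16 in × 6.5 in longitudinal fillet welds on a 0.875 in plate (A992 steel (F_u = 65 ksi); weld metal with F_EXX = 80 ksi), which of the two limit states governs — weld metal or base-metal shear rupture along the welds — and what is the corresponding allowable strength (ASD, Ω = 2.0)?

t_e = 0.707 × 0.3125 = 0.2209 in; L = 13 in.
Weld metal: R_n/Ω = (1/2.0) × 0.6 × 80 × 0.2209 × 13 = 68.93 kip.
Base metal (shear rupture): R_n/Ω = (1/2.0) × 0.6 × 65 × 0.875 × 13 = 221.8 kip.
Governing: weld metal.

R_n/Ω ≈ 68.9 kip (weld metal governs)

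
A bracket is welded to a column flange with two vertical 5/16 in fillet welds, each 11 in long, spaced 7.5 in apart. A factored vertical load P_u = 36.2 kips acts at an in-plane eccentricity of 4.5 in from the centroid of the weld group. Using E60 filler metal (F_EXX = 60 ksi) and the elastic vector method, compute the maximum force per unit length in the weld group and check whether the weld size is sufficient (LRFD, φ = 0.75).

f_max ≈ 3.26 kip/in; adequate

Total weld length L_w = 22 in. Treat welds as unit-width lines.
Polar moment about centroid: J = 2[d³/12 + d(b/2)²] = 2[11³/12 + 11×3.75²] = 531.2 in³.
Direct shear f_v = P/L_w = 36.2 / 22 = 1.645 kip/in (vertical).
Torsion M = P·e = 36.2 × 4.5 = 162.9 kip·in.
Critical point at (x, y) = (3.75, 5.5) from centroid. f_tx = M·y/J = 1.687 kip/in; f_ty = M·x/J = 1.15 kip/in.
Resultant f_max = √[f_tx² + (f_v + f_ty)²] = √[1.687² + (1.645 + 1.15)²] = 3.265 kip/in.
Capacity per unit length: φr_n = 0.75 × 0.6 × 60 × (0.707 × 0.3125) = 5.965 kip/in.
3.265 ≤ 5.965 → adequate.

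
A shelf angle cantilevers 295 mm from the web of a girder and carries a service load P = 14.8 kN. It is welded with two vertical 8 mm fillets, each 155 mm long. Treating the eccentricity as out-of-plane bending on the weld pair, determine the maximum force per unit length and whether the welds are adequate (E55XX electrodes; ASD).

E55XX → F_EXX = 550 MPa.
L_w = 2 × 155 = 310 mm; section modulus (unit throat) S = 2 × L²/6 = 8008 mm².
Direct shear f_v = P/L_w = 14.8×10³/310 = 47.74 N/mm.
Moment M = P × e = 14.8×10³ × 295 = 4366000 N·mm; bending f_b = M/S = 545.2 N/mm.
f_max = √(f_v² + f_b²) = √(47.74² + 545.2²) = 547.3 N/mm.
r_n/Ω = (1/2.0) × 0.6 × 550 × (0.707 × 8) = 933.2 N/mm → adequate.

f_max ≈ 547 N/mm; adequate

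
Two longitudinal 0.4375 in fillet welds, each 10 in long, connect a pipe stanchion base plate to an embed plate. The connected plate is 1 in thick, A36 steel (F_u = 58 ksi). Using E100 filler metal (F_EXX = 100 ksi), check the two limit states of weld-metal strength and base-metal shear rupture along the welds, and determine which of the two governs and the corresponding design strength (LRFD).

t_e = 0.707 × 0.4375 = 0.3093 in; L = 20 in.
Weld metal: φR_n = 0.75 × 0.6 × 100 × 0.3093 × 20 = 278.4 kip.
Base metal (shear rupture): φR_n = 0.75 × 0.6 × 58 × 1 × 20 = 522 kip.
Governing: weld metal.

φR_n ≈ 278 kip (weld metal governs)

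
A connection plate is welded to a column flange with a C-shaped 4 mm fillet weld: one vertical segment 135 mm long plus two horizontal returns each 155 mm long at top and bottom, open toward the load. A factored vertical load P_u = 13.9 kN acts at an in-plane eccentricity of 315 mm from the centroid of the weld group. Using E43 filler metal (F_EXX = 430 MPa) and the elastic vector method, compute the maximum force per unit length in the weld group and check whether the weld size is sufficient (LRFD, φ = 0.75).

f_max ≈ 216 N/mm; adequate

Total weld length L_w = 445 mm. Treat welds as unit-width lines.
Centroid: x̄ = 2×155×77.5 / 445 = 53.99 mm from the vertical weld.
Polar moment about centroid: J = I_x + I_y = [135³/12 + 2×155×67.5²] + [135×53.99² + 2(155³/12 + 155×23.51²)] = 2803000 mm³.
Direct shear f_v = P/L_w = 13.9×10³ / 445 = 31.24 N/mm (vertical).
Torsion M = P·e = 13.9×10³ × 315 = 4378500 N·mm.
Critical point at (x, y) = (101, 67.5) from centroid. f_tx = M·y/J = 105.4 N/mm; f_ty = M·x/J = 157.8 N/mm.
Resultant f_max = √[f_tx² + (f_v + f_ty)²] = √[105.4² + (31.24 + 157.8)²] = 216.4 N/mm.
Capacity per unit length: φr_n = 0.75 × 0.6 × 430 × (0.707 × 4) = 547.2 N/mm.
216.4 ≤ 547.2 → adequate.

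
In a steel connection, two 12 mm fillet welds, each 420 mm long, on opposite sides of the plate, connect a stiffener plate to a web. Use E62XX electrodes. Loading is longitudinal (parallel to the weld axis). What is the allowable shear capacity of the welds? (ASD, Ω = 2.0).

R_n/Ω ≈ 1330 kN

E62XX → F_EXX = 620 MPa.
Effective throat t_e = 0.707 × 12 = 8.484 mm.
Total length L = 840 mm; A_we = 8.484 × 840 = 7127 mm².
F_nw = 0.6 F_EXX = 0.6 × 620 = 372 MPa.
R_n = 372 × 7127 × 10⁻³ = 2651 kN; R_n/Ω = 2651/2.0 = 1326 kN.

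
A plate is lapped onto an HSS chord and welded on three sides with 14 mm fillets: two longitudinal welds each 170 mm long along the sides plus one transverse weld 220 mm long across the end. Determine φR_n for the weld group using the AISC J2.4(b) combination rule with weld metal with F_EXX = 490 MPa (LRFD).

φR_n ≈ 1350 kN

t_e = 0.707 × 14 = 9.898 mm.
R_nwl = 0.6 × 490 × 9.898 × 340 × 10⁻³ = 989.4 kN (longitudinal, 2 welds).
R_nwt = 0.6 × 490 × 9.898 × 220 × 10⁻³ = 640.2 kN (transverse, base value).
(i) R_nwl + R_nwt = 1630 kN; (ii) 0.85 R_nwl + 1.5 R_nwt = 1801 kN.
R_n = max = 1801 kN [governs: (ii)]; φR_n = 1351 kN.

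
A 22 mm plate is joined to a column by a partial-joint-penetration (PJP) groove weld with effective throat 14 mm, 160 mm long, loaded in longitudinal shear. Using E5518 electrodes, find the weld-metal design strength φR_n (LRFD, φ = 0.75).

E55XX → F_EXX = 550 MPa.
Effective throat (given) t_e = 14 mm.
A_we = 14 × 160 = 2240 mm².
F_nw = 0.6 F_EXX = 330 MPa.
φR_n = 0.75 × 330 × 2240 × 10⁻³ = 554.4 kN.

φR_n ≈ 554 kN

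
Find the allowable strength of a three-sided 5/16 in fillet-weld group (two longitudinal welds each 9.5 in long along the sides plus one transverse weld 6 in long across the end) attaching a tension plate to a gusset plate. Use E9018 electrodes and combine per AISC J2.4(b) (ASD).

R_n/Ω ≈ 150 kip

E90XX → F_EXX = 90 ksi.
t_e = 0.707 × 0.3125 = 0.2209 in.
R_nwl = 0.6 × 90 × 0.2209 × 19 = 226.7 kip (longitudinal, 2 welds).
R_nwt = 0.6 × 90 × 0.2209 × 6 = 71.58 kip (transverse, base value).
(i) R_nwl + R_nwt = 298.3 kip; (ii) 0.85 R_nwl + 1.5 R_nwt = 300.1 kip.
R_n = max = 300.1 kip [governs: (ii)]; R_n/Ω = 150 kip.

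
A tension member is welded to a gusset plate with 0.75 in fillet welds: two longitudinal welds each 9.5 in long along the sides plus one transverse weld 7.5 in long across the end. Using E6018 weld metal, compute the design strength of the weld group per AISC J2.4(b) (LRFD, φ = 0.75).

φR_n ≈ 392 kip

E60XX → F_EXX = 60 ksi.
t_e = 0.707 × 0.75 = 0.5302 in.
R_nwl = 0.6 × 60 × 0.5302 × 19 = 362.7 kip (longitudinal, 2 welds).
R_nwt = 0.6 × 60 × 0.5302 × 7.5 = 143.2 kip (transverse, base value).
(i) R_nwl + R_nwt = 505.9 kip; (ii) 0.85 R_nwl + 1.5 R_nwt = 523 kip.
R_n = max = 523 kip [governs: (ii)]; φR_n = 392.3 kip.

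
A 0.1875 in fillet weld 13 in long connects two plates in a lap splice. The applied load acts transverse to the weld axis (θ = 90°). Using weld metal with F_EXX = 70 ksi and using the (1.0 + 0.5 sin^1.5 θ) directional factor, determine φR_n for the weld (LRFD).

t_e = 0.707 × 0.1875 = 0.1326 in; A_we = 0.1326 × 13 = 1.723 in².
Directional factor: 1.0 + 0.5 sin^1.5(90°) = 1.5.
F_nw = 0.6 × 70 × 1.5 = 63 ksi.
φR_n = 0.75 × 63 × 1.723 = 81.43 kip.

φR_n ≈ 81.4 kip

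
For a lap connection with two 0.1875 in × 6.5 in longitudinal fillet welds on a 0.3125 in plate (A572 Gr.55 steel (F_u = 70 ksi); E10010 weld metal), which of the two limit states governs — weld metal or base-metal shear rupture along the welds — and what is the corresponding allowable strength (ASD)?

E100XX → F_EXX = 100 ksi.
t_e = 0.707 × 0.1875 = 0.1326 in; L = 13 in.
Weld metal: R_n/Ω = (1/2.0) × 0.6 × 100 × 0.1326 × 13 = 51.7 kips.
Base metal (shear rupture): R_n/Ω = (1/2.0) × 0.6 × 70 × 0.3125 × 13 = 85.31 kips.
Governing: weld metal.

R_n/Ω ≈ 51.7 kips (weld metal governs)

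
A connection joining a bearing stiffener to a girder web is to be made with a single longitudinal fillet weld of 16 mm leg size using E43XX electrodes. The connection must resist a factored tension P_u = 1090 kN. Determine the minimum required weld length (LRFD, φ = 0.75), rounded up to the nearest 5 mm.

E43XX → F_EXX = 430 MPa.
Throat t_e = 0.707 × 16 = 11.31 mm.
φr_n = 0.75 × 0.6 × 430 × 11.31 × 10⁻³ = 2.189 kN/mm.
L_req = P_u / φr_n = 1090 / 2.189 = 498 mm total.
Round up → use L = 500 mm.

L = 500 mm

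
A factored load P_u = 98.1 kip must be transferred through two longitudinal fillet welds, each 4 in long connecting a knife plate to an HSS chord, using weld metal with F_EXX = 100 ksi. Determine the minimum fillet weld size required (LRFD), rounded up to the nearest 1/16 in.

w = 7/16 in

Total weld length L = 8 in.
Required throat t_e = P_u / (φ × 0.6 F_EXX × L) = 98.1 / (0.75 × 0.6 × 100 × 8) = 0.2725 in.
Required leg w = t_e / 0.707 = 0.3854 in → use 7/16 in.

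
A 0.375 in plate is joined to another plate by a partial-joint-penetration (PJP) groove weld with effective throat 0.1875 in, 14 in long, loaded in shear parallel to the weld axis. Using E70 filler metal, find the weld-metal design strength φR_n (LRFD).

E70XX → F_EXX = 70 ksi.
Effective throat (given) t_e = 0.1875 in.
A_we = 0.1875 × 14 = 2.625 in².
F_nw = 0.6 F_EXX = 42 ksi.
φR_n = 0.75 × 42 × 2.625 = 82.69 kips.

φR_n ≈ 82.7 kips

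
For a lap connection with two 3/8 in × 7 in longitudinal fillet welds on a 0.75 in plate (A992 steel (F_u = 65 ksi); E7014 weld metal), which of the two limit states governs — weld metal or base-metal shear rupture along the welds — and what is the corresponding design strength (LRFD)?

E70XX → F_EXX = 70 ksi.
t_e = 0.707 × 0.375 = 0.2651 in; L = 14 in.
Weld metal: φR_n = 0.75 × 0.6 × 70 × 0.2651 × 14 = 116.9 kips.
Base metal (shear rupture): φR_n = 0.75 × 0.6 × 65 × 0.75 × 14 = 307.1 kips.
Governing: weld metal.

φR_n ≈ 117 kips (weld metal governs)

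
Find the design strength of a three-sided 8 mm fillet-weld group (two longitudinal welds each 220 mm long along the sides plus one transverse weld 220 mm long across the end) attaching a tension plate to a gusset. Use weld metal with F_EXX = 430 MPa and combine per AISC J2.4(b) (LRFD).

φR_n ≈ 770 kN

t_e = 0.707 × 8 = 5.656 mm.
R_nwl = 0.6 × 430 × 5.656 × 440 × 10⁻³ = 642.1 kN (longitudinal, 2 welds).
R_nwt = 0.6 × 430 × 5.656 × 220 × 10⁻³ = 321 kN (transverse, base value).
(i) R_nwl + R_nwt = 963.1 kN; (ii) 0.85 R_nwl + 1.5 R_nwt = 1027 kN.
R_n = max = 1027 kN [governs: (ii)]; φR_n = 770.5 kN.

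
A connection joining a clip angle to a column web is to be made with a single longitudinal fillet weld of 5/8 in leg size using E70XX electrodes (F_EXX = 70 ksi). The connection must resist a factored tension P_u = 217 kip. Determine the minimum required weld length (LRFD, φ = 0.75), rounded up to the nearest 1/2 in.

Throat t_e = 0.707 × 0.625 = 0.4419 in.
φr_n = 0.75 × 0.6 × 70 × 0.4419 = 13.92 kip/in.
L_req = P_u / φr_n = 217 / 13.92 = 15.59 in total.
Round up → use L = 16 in.

L = 16 in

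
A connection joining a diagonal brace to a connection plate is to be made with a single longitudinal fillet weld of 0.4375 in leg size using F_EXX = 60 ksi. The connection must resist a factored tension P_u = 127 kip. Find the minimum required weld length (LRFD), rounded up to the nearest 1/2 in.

L = 15.5 in

Throat t_e = 0.707 × 0.4375 = 0.3093 in.
φr_n = 0.75 × 0.6 × 60 × 0.3093 = 8.351 kip/in.
L_req = P_u / φr_n = 127 / 8.351 = 15.21 in total.
Round up → use L = 15.5 in.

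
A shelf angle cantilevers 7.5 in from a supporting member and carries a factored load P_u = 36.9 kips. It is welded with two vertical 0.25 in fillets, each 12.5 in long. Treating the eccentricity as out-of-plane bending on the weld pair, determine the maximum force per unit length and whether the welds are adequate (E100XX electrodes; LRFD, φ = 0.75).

E100XX → F_EXX = 100 ksi.
L_w = 2 × 12.5 = 25 in; section modulus (unit throat) S = 2 × L²/6 = 52.08 in².
Direct shear f_v = P/L_w = 36.9/25 = 1.476 kip/in.
Moment M = P × e = 36.9 × 7.5 = 276.75 kip·in; bending f_b = M/S = 5.314 kip/in.
f_max = √(f_v² + f_b²) = √(1.476² + 5.314²) = 5.515 kip/in.
φr_n = 0.75 × 0.6 × 100 × (0.707 × 0.25) = 7.954 kip/in → adequate.

f_max ≈ 5.51 kip/in; adequate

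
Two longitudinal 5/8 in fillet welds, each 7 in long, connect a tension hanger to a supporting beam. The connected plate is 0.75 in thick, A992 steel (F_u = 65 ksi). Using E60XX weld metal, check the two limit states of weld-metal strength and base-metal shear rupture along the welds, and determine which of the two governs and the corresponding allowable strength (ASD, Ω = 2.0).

E60XX → F_EXX = 60 ksi.
t_e = 0.707 × 0.625 = 0.4419 in; L = 14 in.
Weld metal: R_n/Ω = (1/2.0) × 0.6 × 60 × 0.4419 × 14 = 111.4 kips.
Base metal (shear rupture): R_n/Ω = (1/2.0) × 0.6 × 65 × 0.75 × 14 = 204.8 kips.
Governing: weld metal.

R_n/Ω ≈ 111 kips (weld metal governs)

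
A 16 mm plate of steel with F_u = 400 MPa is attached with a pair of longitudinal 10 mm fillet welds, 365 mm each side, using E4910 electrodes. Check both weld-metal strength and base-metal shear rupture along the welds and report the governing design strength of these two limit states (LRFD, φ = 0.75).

E49XX → F_EXX = 490 MPa.
t_e = 0.707 × 10 = 7.07 mm; L = 730 mm.
Weld metal: φR_n = 0.75 × 0.6 × 490 × 7.07 × 730 × 10⁻³ = 1138 kN.
Base metal (shear rupture): φR_n = 0.75 × 0.6 × 400 × 16 × 730 × 10⁻³ = 2102 kN.
Governing: weld metal.

φR_n ≈ 1140 kN (weld metal governs)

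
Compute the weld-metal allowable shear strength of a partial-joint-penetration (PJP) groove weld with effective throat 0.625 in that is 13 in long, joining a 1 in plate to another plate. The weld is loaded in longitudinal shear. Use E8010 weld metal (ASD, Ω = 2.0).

E80XX → F_EXX = 80 ksi.
Effective throat (given) t_e = 0.625 in.
A_we = 0.625 × 13 = 8.125 in².
F_nw = 0.6 F_EXX = 48 ksi.
R_n/Ω = (48 × 8.125) / 2.0 = 195 kip.

R_n/Ω ≈ 195 kip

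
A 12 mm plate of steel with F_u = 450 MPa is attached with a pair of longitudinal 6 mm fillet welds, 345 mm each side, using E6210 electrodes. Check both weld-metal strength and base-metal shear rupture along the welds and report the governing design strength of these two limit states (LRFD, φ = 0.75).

φR_n ≈ 817 kN (weld metal governs)

E62XX → F_EXX = 620 MPa.
t_e = 0.707 × 6 = 4.242 mm; L = 690 mm.
Weld metal: φR_n = 0.75 × 0.6 × 620 × 4.242 × 690 × 10⁻³ = 816.6 kN.
Base metal (shear rupture): φR_n = 0.75 × 0.6 × 450 × 12 × 690 × 10⁻³ = 1677 kN.
Governing: weld metal.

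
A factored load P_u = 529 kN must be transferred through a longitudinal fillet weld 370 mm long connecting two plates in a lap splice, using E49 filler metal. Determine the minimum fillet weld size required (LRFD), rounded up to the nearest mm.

E49XX → F_EXX = 490 MPa.
Total weld length L = 370 mm.
Required throat t_e = P_u / (φ × 0.6 F_EXX × L) = 529 / (0.75 × 0.6 × 490 × 370 × 10⁻³) = 6.484 mm.
Required leg w = t_e / 0.707 = 9.171 mm → use 10 mm.

w = 10 mm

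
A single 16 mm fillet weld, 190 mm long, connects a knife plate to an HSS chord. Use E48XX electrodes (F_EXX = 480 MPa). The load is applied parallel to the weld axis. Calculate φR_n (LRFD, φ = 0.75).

Effective throat t_e = 0.707 × 16 = 11.31 mm.
Total length L = 190 mm; A_we = 11.31 × 190 = 2149 mm².
F_nw = 0.6 F_EXX = 0.6 × 480 = 288 MPa.
φR_n = 0.75 × 288 × 2149 × 10⁻³ = 464.2 kN.

φR_n ≈ 464 kN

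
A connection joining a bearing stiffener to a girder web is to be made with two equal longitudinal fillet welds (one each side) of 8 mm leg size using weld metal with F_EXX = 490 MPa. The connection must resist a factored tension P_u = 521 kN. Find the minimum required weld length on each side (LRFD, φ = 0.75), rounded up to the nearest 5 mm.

L = 210 mm on each side

Throat t_e = 0.707 × 8 = 5.656 mm.
φr_n = 0.75 × 0.6 × 490 × 5.656 × 10⁻³ = 1.247 kN/mm.
L_req = P_u / φr_n = 521 / 1.247 = 417.8 mm total.
Per side: 417.8 / 2 = 208.9 mm.
Round up → use L = 210 mm on each side.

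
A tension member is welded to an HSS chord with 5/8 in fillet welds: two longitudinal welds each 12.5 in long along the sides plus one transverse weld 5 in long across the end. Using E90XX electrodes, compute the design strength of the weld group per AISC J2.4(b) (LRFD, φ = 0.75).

E90XX → F_EXX = 90 ksi.
t_e = 0.707 × 0.625 = 0.4419 in.
R_nwl = 0.6 × 90 × 0.4419 × 25 = 596.5 kips (longitudinal, 2 welds).
R_nwt = 0.6 × 90 × 0.4419 × 5 = 119.3 kips (transverse, base value).
(i) R_nwl + R_nwt = 715.8 kips; (ii) 0.85 R_nwl + 1.5 R_nwt = 686 kips.
R_n = max = 715.8 kips [governs: (i)]; φR_n = 536.9 kips.

φR_n ≈ 537 kips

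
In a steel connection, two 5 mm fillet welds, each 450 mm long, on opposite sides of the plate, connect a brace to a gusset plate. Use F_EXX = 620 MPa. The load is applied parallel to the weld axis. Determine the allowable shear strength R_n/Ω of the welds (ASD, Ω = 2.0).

Effective throat t_e = 0.707 × 5 = 3.535 mm.
Total length L = 900 mm; A_we = 3.535 × 900 = 3181 mm².
F_nw = 0.6 F_EXX = 0.6 × 620 = 372 MPa.
R_n = 372 × 3181 × 10⁻³ = 1184 kN; R_n/Ω = 1184/2.0 = 591.8 kN.

R_n/Ω ≈ 592 kN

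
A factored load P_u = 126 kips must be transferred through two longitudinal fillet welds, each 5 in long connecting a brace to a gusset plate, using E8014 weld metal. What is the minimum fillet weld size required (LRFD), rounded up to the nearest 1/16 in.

w = 1/2 in

E80XX → F_EXX = 80 ksi.
Total weld length L = 10 in.
Required throat t_e = P_u / (φ × 0.6 F_EXX × L) = 126 / (0.75 × 0.6 × 80 × 10) = 0.35 in.
Required leg w = t_e / 0.707 = 0.495 in → use 1/2 in.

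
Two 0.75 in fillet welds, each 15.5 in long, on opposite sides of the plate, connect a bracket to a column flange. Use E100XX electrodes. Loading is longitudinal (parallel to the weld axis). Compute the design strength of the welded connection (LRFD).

E100XX → F_EXX = 100 ksi.
Effective throat t_e = 0.707 × 0.75 = 0.5302 in.
Total length L = 31 in; A_we = 0.5302 × 31 = 16.44 in².
F_nw = 0.6 F_EXX = 0.6 × 100 = 60 ksi.
φR_n = 0.75 × 60 × 16.44 = 739.7 kip.

φR_n ≈ 740 kip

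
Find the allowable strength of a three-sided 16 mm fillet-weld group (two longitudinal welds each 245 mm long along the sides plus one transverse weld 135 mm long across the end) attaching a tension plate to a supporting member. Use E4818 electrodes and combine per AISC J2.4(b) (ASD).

R_n/Ω ≈ 1020 kN

E48XX → F_EXX = 480 MPa.
t_e = 0.707 × 16 = 11.31 mm.
R_nwl = 0.6 × 480 × 11.31 × 490 × 10⁻³ = 1596 kN (longitudinal, 2 welds).
R_nwt = 0.6 × 480 × 11.31 × 135 × 10⁻³ = 439.8 kN (transverse, base value).
(i) R_nwl + R_nwt = 2036 kN; (ii) 0.85 R_nwl + 1.5 R_nwt = 2017 kN.
R_n = max = 2036 kN [governs: (i)]; R_n/Ω = 1018 kN.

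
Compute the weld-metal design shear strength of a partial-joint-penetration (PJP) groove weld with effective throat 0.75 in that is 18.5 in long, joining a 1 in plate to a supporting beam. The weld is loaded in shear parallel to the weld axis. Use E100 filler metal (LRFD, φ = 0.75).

φR_n ≈ 624 kips

E100XX → F_EXX = 100 ksi.
Effective throat (given) t_e = 0.75 in.
A_we = 0.75 × 18.5 = 13.88 in².
F_nw = 0.6 F_EXX = 60 ksi.
φR_n = 0.75 × 60 × 13.88 = 624.4 kips.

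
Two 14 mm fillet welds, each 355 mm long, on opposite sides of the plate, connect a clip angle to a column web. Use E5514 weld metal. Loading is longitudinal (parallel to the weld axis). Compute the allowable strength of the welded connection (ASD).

E55XX → F_EXX = 550 MPa.
Effective throat t_e = 0.707 × 14 = 9.898 mm.
Total length L = 710 mm; A_we = 9.898 × 710 = 7028 mm².
F_nw = 0.6 F_EXX = 0.6 × 550 = 330 MPa.
R_n = 330 × 7028 × 10⁻³ = 2319 kN; R_n/Ω = 2319/2.0 = 1160 kN.

R_n/Ω ≈ 1160 kN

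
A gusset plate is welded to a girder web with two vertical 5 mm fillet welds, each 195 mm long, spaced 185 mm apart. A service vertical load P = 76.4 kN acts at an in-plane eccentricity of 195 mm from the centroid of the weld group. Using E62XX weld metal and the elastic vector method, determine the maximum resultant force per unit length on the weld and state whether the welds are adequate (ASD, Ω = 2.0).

f_max ≈ 590 N/mm; adequate

E62XX → F_EXX = 620 MPa.
Total weld length L_w = 390 mm. Treat welds as unit-width lines.
Polar moment about centroid: J = 2[d³/12 + d(b/2)²] = 2[195³/12 + 195×92.5²] = 4573000 mm³.
Direct shear f_v = P/L_w = 76.4×10³ / 390 = 195.9 N/mm (vertical).
Torsion M = P·e = 76.4×10³ × 195 = 14898000 N·mm.
Critical point at (x, y) = (92.5, 97.5) from centroid. f_tx = M·y/J = 317.7 N/mm; f_ty = M·x/J = 301.4 N/mm.
Resultant f_max = √[f_tx² + (f_v + f_ty)²] = √[317.7² + (195.9 + 301.4)²] = 590.1 N/mm.
Capacity per unit length: r_n/Ω = (1/2.0) × 0.6 × 620 × (0.707 × 5) = 657.5 N/mm.
590.1 ≤ 657.5 → adequate.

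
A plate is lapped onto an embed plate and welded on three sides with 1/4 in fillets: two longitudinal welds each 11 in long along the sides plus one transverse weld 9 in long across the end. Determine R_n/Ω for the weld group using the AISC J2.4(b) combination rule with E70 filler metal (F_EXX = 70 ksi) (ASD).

R_n/Ω ≈ 120 kip

t_e = 0.707 × 0.25 = 0.1767 in.
R_nwl = 0.6 × 70 × 0.1767 × 22 = 163.3 kip (longitudinal, 2 welds).
R_nwt = 0.6 × 70 × 0.1767 × 9 = 66.81 kip (transverse, base value).
(i) R_nwl + R_nwt = 230.1 kip; (ii) 0.85 R_nwl + 1.5 R_nwt = 239 kip.
R_n = max = 239 kip [governs: (ii)]; R_n/Ω = 119.5 kip.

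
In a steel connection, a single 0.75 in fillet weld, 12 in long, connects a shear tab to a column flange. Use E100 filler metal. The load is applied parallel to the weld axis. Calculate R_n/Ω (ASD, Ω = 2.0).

R_n/Ω ≈ 191 kip

E100XX → F_EXX = 100 ksi.
Effective throat t_e = 0.707 × 0.75 = 0.5302 in.
Total length L = 12 in; A_we = 0.5302 × 12 = 6.363 in².
F_nw = 0.6 F_EXX = 0.6 × 100 = 60 ksi.
R_n = 60 × 6.363 = 381.8 kip; R_n/Ω = 381.8/2.0 = 190.9 kip.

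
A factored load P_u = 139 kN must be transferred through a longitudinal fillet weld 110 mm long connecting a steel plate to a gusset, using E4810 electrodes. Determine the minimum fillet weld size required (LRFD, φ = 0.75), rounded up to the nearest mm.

w = 9 mm

E48XX → F_EXX = 480 MPa.
Total weld length L = 110 mm.
Required throat t_e = P_u / (φ × 0.6 F_EXX × L) = 139 / (0.75 × 0.6 × 480 × 110 × 10⁻³) = 5.85 mm.
Required leg w = t_e / 0.707 = 8.275 mm → use 9 mm.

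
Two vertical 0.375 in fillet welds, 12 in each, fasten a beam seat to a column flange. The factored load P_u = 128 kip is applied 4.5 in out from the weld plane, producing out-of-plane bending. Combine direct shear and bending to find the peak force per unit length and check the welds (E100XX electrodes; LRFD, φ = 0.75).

E100XX → F_EXX = 100 ksi.
L_w = 2 × 12 = 24 in; section modulus (unit throat) S = 2 × L²/6 = 48 in².
Direct shear f_v = P/L_w = 128/24 = 5.333 kip/in.
Moment M = P × e = 128 × 4.5 = 576 kip·in; bending f_b = M/S = 12 kip/in.
f_max = √(f_v² + f_b²) = √(5.333² + 12²) = 13.13 kip/in.
φr_n = 0.75 × 0.6 × 100 × (0.707 × 0.375) = 11.93 kip/in → NOT adequate.

f_max ≈ 13.1 kip/in; NOT adequate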